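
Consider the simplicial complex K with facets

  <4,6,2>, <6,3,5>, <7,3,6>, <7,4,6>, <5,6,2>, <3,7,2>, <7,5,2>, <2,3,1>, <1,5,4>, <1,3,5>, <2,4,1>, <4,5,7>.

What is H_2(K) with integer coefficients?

Fix the vertex order 1 < 2 < 3 < 4 < 5 < 6 < 7 and write every simplex with vertices in increasing order. Then dim K = 2 and the simplices of K are:

  0-simplices (7): [1], [2], [3], [4], [5], [6], [7]
  1-simplices (18): [1,2], [1,3], [1,4], [1,5], [2,3], [2,4], [2,5], [2,6], [2,7], [3,5], [3,6], [3,7], [4,5], [4,6], [4,7], [5,6], [5,7], [6,7]
  2-simplices (12): [1,2,3], [1,2,4], [1,3,5], [1,4,5], [2,3,7], [2,4,6], [2,5,6], [2,5,7], [3,5,6], [3,6,7], [4,5,7], [4,6,7]

giving chain groups C_0 ≅ Z^7, C_1 ≅ Z^18, C_2 ≅ Z^12.

The boundary map ∂_1: C_1 → C_0 maps an edge to its endpoints' difference, ∂[p,q] = q − p.
As a 7×18 matrix over Z this has rank 6, with invariant factors (1,1,1,1,1,1).

The boundary map ∂_2: C_2 → C_1 maps a triangle to the signed sum of its edges. For instance
  ∂[1,3,5] = [3,5] − [1,5] + [1,3],
  ∂[2,5,7] = [5,7] − [2,7] + [2,5].
The 18×12 boundary matrix has rank 12 and Smith normal form diag(1,1,1,1,1,1,1,1,1,1,1,2).

Computing H_k = (kernel of ∂_k) / (image of ∂_{k+1}):

  H_2: rank ker ∂_2 − rank ∂_3 = (12 − 12) − 0 = 0, and there is no ∂_3, so H_2 ≅ 0.

H_2 = 0.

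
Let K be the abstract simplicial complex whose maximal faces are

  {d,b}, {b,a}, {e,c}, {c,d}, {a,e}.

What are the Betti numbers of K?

Take the total order a < b < c < d < e on the vertex set. Then K (dimension 1) consists of the simplices:

  0-simplices (5): a, b, c, d, e
  1-simplices (5): ab, ae, bd, cd, ce

so the chain groups are C_0 ≅ Z^5, C_1 ≅ Z^5.

The boundary map ∂_1: C_1 → C_0 sends each edge [p,q] (with p < q) to q − p. For instance
  ∂cd = d − c.
The resulting 5×5 matrix has rank 4, and its Smith normal form has invariant factors (1,1,1,1).

Computing H_k = (kernel of ∂_k) / (image of ∂_{k+1}):

  H_0: rank C_0 − rank ∂_1 = 5 − 4 = 1, and the invariant factors of ∂_1 are all 1, so H_0 ≅ Z.
  H_1: rank ker ∂_1 − rank ∂_2 = (5 − 4) − 0 = 1, and there is no ∂_2, so H_1 ≅ Z.

As a check, the Euler characteristic is 5 − 5 = 0, which agrees with 1 − 1 = 0.

Hence the Betti numbers are b_0 = 1, b_1 = 1.

b_0 = 1, b_1 = 1.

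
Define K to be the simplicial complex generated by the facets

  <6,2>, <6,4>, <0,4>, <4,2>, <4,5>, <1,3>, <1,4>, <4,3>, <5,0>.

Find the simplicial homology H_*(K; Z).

H_0 = Z,  H_1 = Z^3.

Take the total order 0 < 1 < 2 < 3 < 4 < 5 < 6 on the vertex set. Then K (dimension 1) consists of the simplices:

  0-simplices (7): [0], [1], [2], [3], [4], [5], [6]
  1-simplices (9): [0,4], [0,5], [1,3], [1,4], [2,4], [2,6], [3,4], [4,5], [4,6]

giving chain groups C_0 ≅ Z^7, C_1 ≅ Z^9.

∂_1: C_1 → C_0 is given by ∂[p,q] = [q] − [p].
The 7×9 boundary matrix has rank 6 and Smith normal form diag(1,1,1,1,1,1).

From H_k ≅ ker(∂_k) / im(∂_{k+1}) we obtain:

  H_0: rank C_0 − rank ∂_1 = 7 − 6 = 1, and the invariant factors of ∂_1 are all 1, so H_0 = Z.
  H_1: rank ker ∂_1 − rank ∂_2 = (9 − 6) − 0 = 3, and there is no ∂_2, so H_1 = Z^3.

(K is a triangulation of a wedge of 3 circles.)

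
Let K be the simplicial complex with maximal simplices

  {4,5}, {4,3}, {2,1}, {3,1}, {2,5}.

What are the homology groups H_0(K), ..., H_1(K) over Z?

Take the total order 1 < 2 < 3 < 4 < 5 on the vertex set. Then K (dimension 1) consists of the simplices:

  0-simplices (5): [1], [2], [3], [4], [5]
  1-simplices (5): [1,2], [1,3], [2,5], [3,4], [4,5]

giving chain groups C_0 ≅ Z^5, C_1 ≅ Z^5.

Boundary ∂_1: C_1 → C_0 sends each edge [p,q] (with p < q) to q − p.
This gives a 5×5 integer matrix of rank 4; reducing to Smith normal form yields diagonal entries (1,1,1,1).

Computing H_k = (kernel of ∂_k) / (image of ∂_{k+1}):

  H_0: rank C_0 − rank ∂_1 = 5 − 4 = 1, and the invariant factors of ∂_1 are all 1, so H_0 = Z.
  H_1: rank ker ∂_1 − rank ∂_2 = (5 − 4) − 0 = 1, and there is no ∂_2, so H_1 = Z.

H_0 ≅ Z,  H_1 ≅ Z.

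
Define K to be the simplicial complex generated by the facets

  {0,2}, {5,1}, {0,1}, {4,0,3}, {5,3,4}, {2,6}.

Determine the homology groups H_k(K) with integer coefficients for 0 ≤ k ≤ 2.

K has 7 vertices, 9 edges, 2 triangles.
rank ∂_0 = 0, rank ∂_1 = 6 ⇒ b_0 = 7 − 0 − 6 = 1; all invariant factors of ∂_1 are 1 so no torsion. So H_0 ≅ Z.
rank ∂_1 = 6, rank ∂_2 = 2 ⇒ b_1 = 9 − 6 − 2 = 1; all invariant factors of ∂_2 are 1 so no torsion. So H_1 ≅ Z.
rank ∂_2 = 2, rank ∂_3 = 0 ⇒ b_2 = 2 − 2 − 0 = 0. So H_2 ≅ 0.

H_0 ≅ Z,  H_1 ≅ Z,  H_2 = 0.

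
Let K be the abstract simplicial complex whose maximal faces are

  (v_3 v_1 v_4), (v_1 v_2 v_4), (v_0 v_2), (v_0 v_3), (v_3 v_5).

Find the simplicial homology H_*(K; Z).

H_0 ≅ Z,  H_1 ≅ Z,  H_2 = 0.

Take the total order v_0 < v_1 < v_2 < v_3 < v_4 < v_5 on the vertex set. Then K (dimension 2) consists of the simplices:

  0-simplices (6): [v_0], [v_1], [v_2], [v_3], [v_4], [v_5]
  1-simplices (8): [v_0,v_2], [v_0,v_3], [v_1,v_2], [v_1,v_3], [v_1,v_4], [v_2,v_4], [v_3,v_4], [v_3,v_5]
  2-simplices (2): [v_1,v_2,v_4], [v_1,v_3,v_4]

so the chain groups are C_0 ≅ Z^6, C_1 ≅ Z^8, C_2 ≅ Z^2.

The boundary map ∂_1: C_1 → C_0 is given by ∂[p,q] = [q] − [p].
As a 6×8 matrix over Z this has rank 5, with invariant factors (1,1,1,1,1).

Boundary ∂_2: C_2 → C_1 sends each 2-simplex [p,q,r] to [q,r] − [p,r] + [p,q]. For instance
  ∂[v_1,v_2,v_4] = [v_2,v_4] − [v_1,v_4] + [v_1,v_2],
  ∂[v_1,v_3,v_4] = [v_3,v_4] − [v_1,v_4] + [v_1,v_3].
As a 8×2 matrix over Z this has rank 2, with invariant factors (1,1).

From H_k ≅ ker(∂_k) / im(∂_{k+1}) we obtain:

  H_0: rank C_0 − rank ∂_1 = 6 − 5 = 1, and the invariant factors of ∂_1 are all 1, so H_0 ≅ Z.
  H_1: rank ker ∂_1 − rank ∂_2 = (8 − 5) − 2 = 1, and the invariant factors of ∂_2 are all 1, so H_1 ≅ Z.
  H_2: rank ker ∂_2 − rank ∂_3 = (2 − 2) − 0 = 0, and there is no ∂_3, so H_2 ≅ 0.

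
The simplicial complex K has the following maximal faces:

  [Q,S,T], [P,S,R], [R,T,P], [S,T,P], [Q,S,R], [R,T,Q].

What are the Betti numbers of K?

b_0 = 1, b_1 = 0, b_2 = 1.

We work with the vertex ordering P < Q < R < S < T. The simplices of K, each written with vertices in increasing order, are:

  0-simplices (5): P, Q, R, S, T
  1-simplices (9): PR, PS, PT, QR, QS, QT, RS, RT, ST
  2-simplices (6): PRS, PRT, PST, QRS, QRT, QST

giving chain groups C_0 ≅ Z^5, C_1 ≅ Z^9, C_2 ≅ Z^6.

Boundary ∂_1: C_1 → C_0 sends each edge [p,q] (with p < q) to q − p. For instance
  ∂QT = T − Q.
The 5×9 boundary matrix has rank 4 and Smith normal form diag(1,1,1,1).

The boundary map ∂_2: C_2 → C_1 sends each 2-simplex [p,q,r] to [q,r] − [p,r] + [p,q]. For instance
  ∂PRS = RS − PS + PR,
  ∂QRS = RS − QS + QR.
The resulting 9×6 matrix has rank 5, and its Smith normal form has invariant factors (1,1,1,1,1).

Now H_k = ker ∂_k / im ∂_{k+1}, so:

  H_0: rank C_0 − rank ∂_1 = 5 − 4 = 1, and the invariant factors of ∂_1 are all 1, so H_0 ≅ Z.
  H_1: rank ker ∂_1 − rank ∂_2 = (9 − 4) − 5 = 0, and the invariant factors of ∂_2 are all 1, so H_1 ≅ 0.
  H_2: rank ker ∂_2 − rank ∂_3 = (6 − 5) − 0 = 1, and there is no ∂_3, so H_2 ≅ Z.

(K is a triangulation of the 2-sphere S^2.)

Hence the Betti numbers are b_0 = 1, b_1 = 0, b_2 = 1.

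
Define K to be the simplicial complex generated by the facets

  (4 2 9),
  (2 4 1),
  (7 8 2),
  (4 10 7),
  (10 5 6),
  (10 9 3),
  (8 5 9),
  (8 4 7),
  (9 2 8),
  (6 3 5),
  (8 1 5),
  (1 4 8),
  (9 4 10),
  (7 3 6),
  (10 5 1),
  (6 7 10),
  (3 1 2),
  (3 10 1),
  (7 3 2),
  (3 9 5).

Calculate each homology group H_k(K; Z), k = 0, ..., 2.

H_0 ≅ Z,  H_1 ≅ Z ⊕ Z/2Z,  H_2 = 0.

Order the vertices as 1 < 2 < 3 < 4 < 5 < 6 < 7 < 8 < 9 < 10. Listing each simplex with vertices in this order, K has dimension 2 with simplices:

  0-simplices (10): [1], [2], [3], [4], [5], [6], [7], [8], [9], [10]
  1-simplices (30): (30 of them)
  2-simplices (20): (20 of them)

giving chain groups C_0 ≅ Z^10, C_1 ≅ Z^30, C_2 ≅ Z^20.

∂_1: C_1 → C_0 sends each edge [p,q] (with p < q) to q − p. For instance
  ∂[3,7] = [7] − [3].
As a 10×30 matrix over Z this has rank 9, with invariant factors (1,1,1,1,1,1,1,1,1).

Boundary ∂_2: C_2 → C_1 maps a triangle to the signed sum of its edges. For instance
  ∂[4,9,10] = [9,10] − [4,10] + [4,9],
  ∂[1,4,8] = [4,8] − [1,8] + [1,4].
As a 30×20 matrix over Z this has rank 20, with invariant factors (1,1,1,1,1,1,1,1,1,1,1,1,1,1,1,1,1,1,1,2).

From H_k ≅ ker(∂_k) / im(∂_{k+1}) we obtain:

  H_0: rank C_0 − rank ∂_1 = 10 − 9 = 1, and the invariant factors of ∂_1 are all 1, so H_0 = Z.
  H_1: rank ker ∂_1 − rank ∂_2 = (30 − 9) − 20 = 1, and ∂_2 has invariant factor 2 > 1, so H_1 = Z ⊕ Z/2Z.
  H_2: rank ker ∂_2 − rank ∂_3 = (20 − 20) − 0 = 0, and there is no ∂_3, so H_2 = 0.

As a check, the Euler characteristic is 10 − 30 + 20 = 0, which agrees with 1 − 1 + 0 = 0.
(K is a triangulation of the Klein bottle.)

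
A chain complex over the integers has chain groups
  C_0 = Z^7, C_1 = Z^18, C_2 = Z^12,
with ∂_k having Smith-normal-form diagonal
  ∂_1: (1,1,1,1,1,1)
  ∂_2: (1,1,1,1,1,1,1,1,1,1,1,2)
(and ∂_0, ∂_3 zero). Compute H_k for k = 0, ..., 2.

H_0: b_0 = 7 − 0 − 6 = 1; torsion from ∂_1 factors > 1: none. So H_0 ≅ Z.
H_1: b_1 = 18 − 6 − 12 = 0; torsion from ∂_2 factors > 1: [2]. So H_1 ≅ Z/2.
H_2: b_2 = 12 − 12 − 0 = 0; torsion from ∂_3 factors > 1: none. So H_2 ≅ 0.

H_0 ≅ Z,  H_1 ≅ Z/2,  H_2 = 0.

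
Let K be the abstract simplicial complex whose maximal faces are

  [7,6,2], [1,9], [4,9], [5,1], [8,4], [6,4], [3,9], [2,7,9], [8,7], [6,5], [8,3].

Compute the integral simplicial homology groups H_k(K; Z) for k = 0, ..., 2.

H_0 ≅ Z,  H_1 ≅ Z^4,  H_2 = 0.

Take the total order 1 < 2 < 3 < 4 < 5 < 6 < 7 < 8 < 9 on the vertex set. Then K (dimension 2) consists of the simplices:

  0-simplices (9): [1], [2], [3], [4], [5], [6], [7], [8], [9]
  1-simplices (14): [1,5], [1,9], [2,6], [2,7], [2,9], [3,8], [3,9], [4,6], [4,8], [4,9], [5,6], [6,7], [7,8], [7,9]
  2-simplices (2): [2,6,7], [2,7,9]

giving chain groups C_0 ≅ Z^9, C_1 ≅ Z^14, C_2 ≅ Z^2.

∂_1: C_1 → C_0 sends each edge [p,q] (with p < q) to q − p. For instance
  ∂[2,6] = [6] − [2].
As a 9×14 matrix over Z this has rank 8, with invariant factors (1,1,1,1,1,1,1,1).

The boundary map ∂_2: C_2 → C_1 acts by ∂[p,q,r] = [q,r] − [p,r] + [p,q]. For instance
  ∂[2,6,7] = [6,7] − [2,7] + [2,6],
  ∂[2,7,9] = [7,9] − [2,9] + [2,7].
This gives a 14×2 integer matrix of rank 2; reducing to Smith normal form yields diagonal entries (1,1).

Now H_k = ker ∂_k / im ∂_{k+1}, so:

  H_0: rank C_0 − rank ∂_1 = 9 − 8 = 1, and the invariant factors of ∂_1 are all 1, so H_0 ≅ Z.
  H_1: rank ker ∂_1 − rank ∂_2 = (14 − 8) − 2 = 4, and the invariant factors of ∂_2 are all 1, so H_1 ≅ Z^4.
  H_2: rank ker ∂_2 − rank ∂_3 = (2 − 2) − 0 = 0, and there is no ∂_3, so H_2 ≅ 0.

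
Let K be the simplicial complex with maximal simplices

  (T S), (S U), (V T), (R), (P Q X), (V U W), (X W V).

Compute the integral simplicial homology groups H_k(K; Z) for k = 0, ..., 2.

H_0 ≅ Z^2,  H_1 ≅ Z,  H_2 = 0.

Order the vertices as P < Q < R < S < T < U < V < W < X. Listing each simplex with vertices in this order, K has dimension 2 with simplices:

  0-simplices (9): P, Q, R, S, T, U, V, W, X
  1-simplices (11): PQ, PX, QX, ST, SU, TV, UV, UW, VW, VX, WX
  2-simplices (3): PQX, UVW, VWX

giving chain groups C_0 ≅ Z^9, C_1 ≅ Z^11, C_2 ≅ Z^3.

The boundary map ∂_1: C_1 → C_0 is given by ∂[p,q] = [q] − [p].
The resulting 9×11 matrix has rank 7, and its Smith normal form has invariant factors (1,1,1,1,1,1,1).

The boundary map ∂_2: C_2 → C_1 maps a triangle to the signed sum of its edges. For instance
  ∂UVW = VW − UW + UV,
  ∂VWX = WX − VX + VW.
As a 11×3 matrix over Z this has rank 3, with invariant factors (1,1,1).

Now H_k = ker ∂_k / im ∂_{k+1}, so:

  H_0: rank C_0 − rank ∂_1 = 9 − 7 = 2, and the invariant factors of ∂_1 are all 1, so H_0 = Z^2.
  H_1: rank ker ∂_1 − rank ∂_2 = (11 − 7) − 3 = 1, and the invariant factors of ∂_2 are all 1, so H_1 = Z.
  H_2: rank ker ∂_2 − rank ∂_3 = (3 − 3) − 0 = 0, and there is no ∂_3, so H_2 = 0.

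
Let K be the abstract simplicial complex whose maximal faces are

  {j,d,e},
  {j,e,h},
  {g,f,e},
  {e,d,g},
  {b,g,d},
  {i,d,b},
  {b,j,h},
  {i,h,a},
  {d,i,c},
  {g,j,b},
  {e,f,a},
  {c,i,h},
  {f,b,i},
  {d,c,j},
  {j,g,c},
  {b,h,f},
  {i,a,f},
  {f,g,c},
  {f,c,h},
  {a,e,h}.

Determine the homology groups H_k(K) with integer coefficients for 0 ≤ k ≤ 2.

H_0 = Z,  H_1 = Z ⊕ Z_2,  H_2 = 0.

We work with the vertex ordering a < b < c < d < e < f < g < h < i < j. The simplices of K, each written with vertices in increasing order, are:

  0-simplices (10): a, b, c, d, e, f, g, h, i, j
  1-simplices (30): ae, af, ah, ai, bd, bf, bg, bh, bi, bj, cd, cf, cg, ch, ci, cj, de, dg, di, dj, ef, eg, eh, ej, fg, fh, fi, gj, hi, hj
  2-simplices (20): aef, aeh, afi, ahi, bdg, bdi, bfh, bfi, bgj, bhj, cdi, cdj, cfg, cfh, cgj, chi, deg, dej, efg, ehj

Hence C_0 ≅ Z^10, C_1 ≅ Z^30, C_2 ≅ Z^20.

∂_1: C_1 → C_0 sends each edge [p,q] (with p < q) to q − p.
As a 10×30 matrix over Z this has rank 9, with invariant factors (1,1,1,1,1,1,1,1,1).

∂_2: C_2 → C_1 maps a triangle to the signed sum of its edges. For instance
  ∂bdg = dg − bg + bd,
  ∂cfg = fg − cg + cf.
The resulting 30×20 matrix has rank 20, and its Smith normal form has invariant factors (1,1,1,1,1,1,1,1,1,1,1,1,1,1,1,1,1,1,1,2).

Reading off H_k = ker ∂_k / im ∂_{k+1}:

  H_0: rank C_0 − rank ∂_1 = 10 − 9 = 1, and the invariant factors of ∂_1 are all 1, so H_0 = Z.
  H_1: rank ker ∂_1 − rank ∂_2 = (30 − 9) − 20 = 1, and ∂_2 has invariant factor 2 > 1, so H_1 = Z ⊕ Z_2.
  H_2: rank ker ∂_2 − rank ∂_3 = (20 − 20) − 0 = 0, and there is no ∂_3, so H_2 = 0.

As a check, the Euler characteristic is 10 − 30 + 20 = 0, which agrees with 1 − 1 + 0 = 0.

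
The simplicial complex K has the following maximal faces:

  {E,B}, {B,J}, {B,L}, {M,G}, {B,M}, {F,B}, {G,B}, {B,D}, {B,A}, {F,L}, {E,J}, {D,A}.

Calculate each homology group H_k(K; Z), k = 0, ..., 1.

We work with the vertex ordering A < B < D < E < F < G < J < L < M. The simplices of K, each written with vertices in increasing order, are:

  0-simplices (9): A, B, D, E, F, G, J, L, M
  1-simplices (12): AB, AD, BD, BE, BF, BG, BJ, BL, BM, EJ, FL, GM

Hence C_0 ≅ Z^9, C_1 ≅ Z^12.

∂_1: C_1 → C_0 sends each edge [p,q] (with p < q) to q − p.
This gives a 9×12 integer matrix of rank 8; reducing to Smith normal form yields diagonal entries (1,1,1,1,1,1,1,1).

Now H_k = ker ∂_k / im ∂_{k+1}, so:

  H_0: rank C_0 − rank ∂_1 = 9 − 8 = 1, and the invariant factors of ∂_1 are all 1, so H_0 ≅ Z.
  H_1: rank ker ∂_1 − rank ∂_2 = (12 − 8) − 0 = 4, and there is no ∂_2, so H_1 ≅ Z^4.

H_0 = Z,  H_1 = Z^4.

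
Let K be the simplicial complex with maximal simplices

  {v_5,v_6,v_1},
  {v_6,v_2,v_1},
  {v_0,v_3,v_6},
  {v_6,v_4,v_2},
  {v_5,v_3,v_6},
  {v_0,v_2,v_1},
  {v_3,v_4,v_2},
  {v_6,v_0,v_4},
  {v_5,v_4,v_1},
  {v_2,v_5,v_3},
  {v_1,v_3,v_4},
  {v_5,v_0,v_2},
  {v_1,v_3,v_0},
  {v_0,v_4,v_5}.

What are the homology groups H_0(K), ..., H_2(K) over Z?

Take the total order v_0 < v_1 < v_2 < v_3 < v_4 < v_5 < v_6 on the vertex set. Then K (dimension 2) consists of the simplices:

  0-simplices (7): [v_0], [v_1], [v_2], [v_3], [v_4], [v_5], [v_6]
  1-simplices (21): (21 of them)
  2-simplices (14): (14 of them)

Hence C_0 ≅ Z^7, C_1 ≅ Z^21, C_2 ≅ Z^14.

∂_1: C_1 → C_0 maps an edge to its endpoints' difference, ∂[p,q] = q − p.
The resulting 7×21 matrix has rank 6, and its Smith normal form has invariant factors (1,1,1,1,1,1).

Boundary ∂_2: C_2 → C_1 maps a triangle to the signed sum of its edges. For instance
  ∂[v_0,v_4,v_6] = [v_4,v_6] − [v_0,v_6] + [v_0,v_4],
  ∂[v_1,v_2,v_6] = [v_2,v_6] − [v_1,v_6] + [v_1,v_2].
The 21×14 boundary matrix has rank 13 and Smith normal form diag(1,1,1,1,1,1,1,1,1,1,1,1,1).

Now H_k = ker ∂_k / im ∂_{k+1}, so:

  H_0: rank C_0 − rank ∂_1 = 7 − 6 = 1, and the invariant factors of ∂_1 are all 1, so H_0 ≅ Z.
  H_1: rank ker ∂_1 − rank ∂_2 = (21 − 6) − 13 = 2, and the invariant factors of ∂_2 are all 1, so H_1 ≅ Z^2.
  H_2: rank ker ∂_2 − rank ∂_3 = (14 − 13) − 0 = 1, and there is no ∂_3, so H_2 ≅ Z.

H_0 = Z,  H_1 = Z^2,  H_2 = Z.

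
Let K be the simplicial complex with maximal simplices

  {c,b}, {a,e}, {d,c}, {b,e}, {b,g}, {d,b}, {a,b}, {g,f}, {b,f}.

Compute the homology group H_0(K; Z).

Take the total order a < b < c < d < e < f < g on the vertex set. Then K (dimension 1) consists of the simplices:

  0-simplices (7): a, b, c, d, e, f, g
  1-simplices (9): ab, ae, bc, bd, be, bf, bg, cd, fg

Hence C_0 ≅ Z^7, C_1 ≅ Z^9.

The boundary map ∂_1: C_1 → C_0 is given by ∂[p,q] = [q] − [p]. For instance
  ∂bc = c − b.
The resulting 7×9 matrix has rank 6, and its Smith normal form has invariant factors (1,1,1,1,1,1).

Computing H_k = (kernel of ∂_k) / (image of ∂_{k+1}):

  H_0: rank C_0 − rank ∂_1 = 7 − 6 = 1, and the invariant factors of ∂_1 are all 1, so H_0 ≅ Z.

H_0 = Z.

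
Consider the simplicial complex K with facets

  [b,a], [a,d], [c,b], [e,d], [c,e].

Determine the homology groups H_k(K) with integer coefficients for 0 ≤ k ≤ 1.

H_0 = Z,  H_1 = Z.

Take the total order a < b < c < d < e on the vertex set. Then K (dimension 1) consists of the simplices:

  0-simplices (5): a, b, c, d, e
  1-simplices (5): ab, ad, bc, ce, de

giving chain groups C_0 ≅ Z^5, C_1 ≅ Z^5.

The boundary map ∂_1: C_1 → C_0 sends each edge [p,q] (with p < q) to q − p. For instance
  ∂de = e − d.
The resulting 5×5 matrix has rank 4, and its Smith normal form has invariant factors (1,1,1,1).

From H_k ≅ ker(∂_k) / im(∂_{k+1}) we obtain:

  H_0: rank C_0 − rank ∂_1 = 5 − 4 = 1, and the invariant factors of ∂_1 are all 1, so H_0 ≅ Z.
  H_1: rank ker ∂_1 − rank ∂_2 = (5 − 4) − 0 = 1, and there is no ∂_2, so H_1 ≅ Z.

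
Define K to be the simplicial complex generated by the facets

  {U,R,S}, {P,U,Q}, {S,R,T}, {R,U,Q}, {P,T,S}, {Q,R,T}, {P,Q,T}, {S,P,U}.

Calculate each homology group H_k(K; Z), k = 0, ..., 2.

H_0 = Z,  H_1 = 0,  H_2 = Z.

We work with the vertex ordering P < Q < R < S < T < U. The simplices of K, each written with vertices in increasing order, are:

  0-simplices (6): P, Q, R, S, T, U
  1-simplices (12): PQ, PS, PT, PU, QR, QT, QU, RS, RT, RU, ST, SU
  2-simplices (8): PQT, PQU, PST, PSU, QRT, QRU, RST, RSU

Hence C_0 ≅ Z^6, C_1 ≅ Z^12, C_2 ≅ Z^8.

The boundary map ∂_1: C_1 → C_0 sends each edge [p,q] (with p < q) to q − p.
This gives a 6×12 integer matrix of rank 5; reducing to Smith normal form yields diagonal entries (1,1,1,1,1).

The boundary map ∂_2: C_2 → C_1 acts by ∂[p,q,r] = [q,r] − [p,r] + [p,q]. For instance
  ∂PST = ST − PT + PS,
  ∂PQU = QU − PU + PQ.
The 12×8 boundary matrix has rank 7 and Smith normal form diag(1,1,1,1,1,1,1).

Reading off H_k = ker ∂_k / im ∂_{k+1}:

  H_0: rank C_0 − rank ∂_1 = 6 − 5 = 1, and the invariant factors of ∂_1 are all 1, so H_0 = Z.
  H_1: rank ker ∂_1 − rank ∂_2 = (12 − 5) − 7 = 0, and the invariant factors of ∂_2 are all 1, so H_1 = 0.
  H_2: rank ker ∂_2 − rank ∂_3 = (8 − 7) − 0 = 1, and there is no ∂_3, so H_2 = Z.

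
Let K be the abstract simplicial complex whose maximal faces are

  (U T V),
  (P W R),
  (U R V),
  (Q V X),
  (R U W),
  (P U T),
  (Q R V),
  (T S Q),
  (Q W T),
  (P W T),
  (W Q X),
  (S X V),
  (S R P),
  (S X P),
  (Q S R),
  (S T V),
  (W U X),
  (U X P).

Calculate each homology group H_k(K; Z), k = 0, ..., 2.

Fix the vertex order P < Q < R < S < T < U < V < W < X and write every simplex with vertices in increasing order. Then dim K = 2 and the simplices of K are:

  0-simplices (9): P, Q, R, S, T, U, V, W, X
  1-simplices (27): PR, PS, PT, PU, PW, PX, QR, QS, QT, QV, QW, QX, RS, RU, RV, RW, ST, SV, SX, TU, TV, TW, UV, UW, UX, VX, WX
  2-simplices (18): PRS, PRW, PSX, PTU, PTW, PUX, QRS, QRV, QST, QTW, QVX, QWX, RUV, RUW, STV, SVX, TUV, UWX

giving chain groups C_0 ≅ Z^9, C_1 ≅ Z^27, C_2 ≅ Z^18.

∂_1: C_1 → C_0 maps an edge to its endpoints' difference, ∂[p,q] = q − p. For instance
  ∂QS = S − Q.
This gives a 9×27 integer matrix of rank 8; reducing to Smith normal form yields diagonal entries (1,1,1,1,1,1,1,1).

∂_2: C_2 → C_1 maps a triangle to the signed sum of its edges. For instance
  ∂QRV = RV − QV + QR,
  ∂QRS = RS − QS + QR.
As a 27×18 matrix over Z this has rank 18, with invariant factors (1,1,1,1,1,1,1,1,1,1,1,1,1,1,1,1,1,2).

Now H_k = ker ∂_k / im ∂_{k+1}, so:

  H_0: rank C_0 − rank ∂_1 = 9 − 8 = 1, and the invariant factors of ∂_1 are all 1, so H_0 = Z.
  H_1: rank ker ∂_1 − rank ∂_2 = (27 − 8) − 18 = 1, and ∂_2 has invariant factor 2 > 1, so H_1 = Z × Z/2.
  H_2: rank ker ∂_2 − rank ∂_3 = (18 − 18) − 0 = 0, and there is no ∂_3, so H_2 = 0.

H_0 = Z,  H_1 = Z × Z/2,  H_2 = 0.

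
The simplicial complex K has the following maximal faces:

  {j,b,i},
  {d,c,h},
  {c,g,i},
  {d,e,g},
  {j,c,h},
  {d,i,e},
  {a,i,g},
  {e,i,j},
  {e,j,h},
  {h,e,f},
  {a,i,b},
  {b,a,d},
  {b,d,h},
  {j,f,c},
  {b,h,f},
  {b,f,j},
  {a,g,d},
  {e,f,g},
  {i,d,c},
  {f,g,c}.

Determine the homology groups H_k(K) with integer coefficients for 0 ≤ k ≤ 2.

H_0 ≅ Z,  H_1 ≅ Z × Z/2,  H_2 = 0.

Order the vertices as a < b < c < d < e < f < g < h < i < j. Listing each simplex with vertices in this order, K has dimension 2 with simplices:

  0-simplices (10): a, b, c, d, e, f, g, h, i, j
  1-simplices (30): ab, ad, ag, ai, bd, bf, bh, bi, bj, cd, cf, cg, ch, ci, cj, de, dg, dh, di, ef, eg, eh, ei, ej, fg, fh, fj, gi, hj, ij
  2-simplices (20): abd, abi, adg, agi, bdh, bfh, bfj, bij, cdh, cdi, cfg, cfj, cgi, chj, deg, dei, efg, efh, ehj, eij

Hence C_0 ≅ Z^10, C_1 ≅ Z^30, C_2 ≅ Z^20.

The boundary map ∂_1: C_1 → C_0 maps an edge to its endpoints' difference, ∂[p,q] = q − p. For instance
  ∂gi = i − g.
This gives a 10×30 integer matrix of rank 9; reducing to Smith normal form yields diagonal entries (1,1,1,1,1,1,1,1,1).

The boundary map ∂_2: C_2 → C_1 maps a triangle to the signed sum of its edges. For instance
  ∂bij = ij − bj + bi,
  ∂bfj = fj − bj + bf.
As a 30×20 matrix over Z this has rank 20, with invariant factors (1,1,1,1,1,1,1,1,1,1,1,1,1,1,1,1,1,1,1,2).

From H_k ≅ ker(∂_k) / im(∂_{k+1}) we obtain:

  H_0: rank C_0 − rank ∂_1 = 10 − 9 = 1, and the invariant factors of ∂_1 are all 1, so H_0 ≅ Z.
  H_1: rank ker ∂_1 − rank ∂_2 = (30 − 9) − 20 = 1, and ∂_2 has invariant factor 2 > 1, so H_1 ≅ Z × Z/2.
  H_2: rank ker ∂_2 − rank ∂_3 = (20 − 20) − 0 = 0, and there is no ∂_3, so H_2 ≅ 0.

As a check, the Euler characteristic is 10 − 30 + 20 = 0, which agrees with 1 − 1 + 0 = 0.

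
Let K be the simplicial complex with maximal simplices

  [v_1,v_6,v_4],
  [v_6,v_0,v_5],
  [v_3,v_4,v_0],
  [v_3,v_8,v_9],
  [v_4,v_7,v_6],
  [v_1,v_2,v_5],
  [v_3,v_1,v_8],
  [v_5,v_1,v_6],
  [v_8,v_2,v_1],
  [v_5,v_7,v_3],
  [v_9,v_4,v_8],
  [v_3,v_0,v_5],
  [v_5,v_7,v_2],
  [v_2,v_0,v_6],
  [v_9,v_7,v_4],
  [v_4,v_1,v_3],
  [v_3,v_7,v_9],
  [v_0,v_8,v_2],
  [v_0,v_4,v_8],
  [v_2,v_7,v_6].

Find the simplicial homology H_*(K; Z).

Take the total order v_0 < v_1 < v_2 < v_3 < v_4 < v_5 < v_6 < v_7 < v_8 < v_9 on the vertex set. Then K (dimension 2) consists of the simplices:

  0-simplices (10): [v_0], [v_1], [v_2], [v_3], [v_4], [v_5], [v_6], [v_7], [v_8], [v_9]
  1-simplices (30): (30 of them)
  2-simplices (20): (20 of them)

giving chain groups C_0 ≅ Z^10, C_1 ≅ Z^30, C_2 ≅ Z^20.

∂_1: C_1 → C_0 is given by ∂[p,q] = [q] − [p]. For instance
  ∂[v_4,v_7] = [v_7] − [v_4].
The 10×30 boundary matrix has rank 9 and Smith normal form diag(1,1,1,1,1,1,1,1,1).

The boundary map ∂_2: C_2 → C_1 maps a triangle to the signed sum of its edges. For instance
  ∂[v_2,v_6,v_7] = [v_6,v_7] − [v_2,v_7] + [v_2,v_6],
  ∂[v_1,v_3,v_4] = [v_3,v_4] − [v_1,v_4] + [v_1,v_3].
This gives a 30×20 integer matrix of rank 20; reducing to Smith normal form yields diagonal entries (1,1,1,1,1,1,1,1,1,1,1,1,1,1,1,1,1,1,1,2).

Reading off H_k = ker ∂_k / im ∂_{k+1}:

  H_0: rank C_0 − rank ∂_1 = 10 − 9 = 1, and the invariant factors of ∂_1 are all 1, so H_0 = Z.
  H_1: rank ker ∂_1 − rank ∂_2 = (30 − 9) − 20 = 1, and ∂_2 has invariant factor 2 > 1, so H_1 = Z ⊕ Z/2.
  H_2: rank ker ∂_2 − rank ∂_3 = (20 − 20) − 0 = 0, and there is no ∂_3, so H_2 = 0.

H_0 = Z,  H_1 = Z ⊕ Z/2,  H_2 = 0.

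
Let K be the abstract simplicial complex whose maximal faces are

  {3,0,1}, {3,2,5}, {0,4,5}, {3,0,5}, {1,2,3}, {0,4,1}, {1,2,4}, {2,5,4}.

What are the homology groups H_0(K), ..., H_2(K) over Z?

H_0 ≅ Z,  H_1 = 0,  H_2 ≅ Z.

We work with the vertex ordering 0 < 1 < 2 < 3 < 4 < 5. The simplices of K, each written with vertices in increasing order, are:

  0-simplices (6): [0], [1], [2], [3], [4], [5]
  1-simplices (12): [0,1], [0,3], [0,4], [0,5], [1,2], [1,3], [1,4], [2,3], [2,4], [2,5], [3,5], [4,5]
  2-simplices (8): [0,1,3], [0,1,4], [0,3,5], [0,4,5], [1,2,3], [1,2,4], [2,3,5], [2,4,5]

Hence C_0 ≅ Z^6, C_1 ≅ Z^12, C_2 ≅ Z^8.

∂_1: C_1 → C_0 sends each edge [p,q] (with p < q) to q − p. For instance
  ∂[2,4] = [4] − [2].
As a 6×12 matrix over Z this has rank 5, with invariant factors (1,1,1,1,1).

∂_2: C_2 → C_1 acts by ∂[p,q,r] = [q,r] − [p,r] + [p,q]. For instance
  ∂[2,3,5] = [3,5] − [2,5] + [2,3],
  ∂[2,4,5] = [4,5] − [2,5] + [2,4].
The resulting 12×8 matrix has rank 7, and its Smith normal form has invariant factors (1,1,1,1,1,1,1).

Now H_k = ker ∂_k / im ∂_{k+1}, so:

  H_0: rank C_0 − rank ∂_1 = 6 − 5 = 1, and the invariant factors of ∂_1 are all 1, so H_0 = Z.
  H_1: rank ker ∂_1 − rank ∂_2 = (12 − 5) − 7 = 0, and the invariant factors of ∂_2 are all 1, so H_1 = 0.
  H_2: rank ker ∂_2 − rank ∂_3 = (8 − 7) − 0 = 1, and there is no ∂_3, so H_2 = Z.

As a check, the Euler characteristic is 6 − 12 + 8 = 2, which agrees with 1 − 0 + 1 = 2.
(K is a triangulation of the 2-sphere S^2.)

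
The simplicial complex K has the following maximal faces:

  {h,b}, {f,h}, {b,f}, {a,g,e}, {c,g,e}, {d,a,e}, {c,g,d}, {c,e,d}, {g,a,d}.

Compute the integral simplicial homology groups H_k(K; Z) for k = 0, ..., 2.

H_0 ≅ Z^2,  H_1 ≅ Z,  H_2 ≅ Z.

Take the total order a < b < c < d < e < f < g < h on the vertex set. Then K (dimension 2) consists of the simplices:

  0-simplices (8): a, b, c, d, e, f, g, h
  1-simplices (12): ad, ae, ag, bf, bh, cd, ce, cg, de, dg, eg, fh
  2-simplices (6): ade, adg, aeg, cde, cdg, ceg

giving chain groups C_0 ≅ Z^8, C_1 ≅ Z^12, C_2 ≅ Z^6.

∂_1: C_1 → C_0 is given by ∂[p,q] = [q] − [p]. For instance
  ∂eg = g − e.
As a 8×12 matrix over Z this has rank 6, with invariant factors (1,1,1,1,1,1).

The boundary map ∂_2: C_2 → C_1 acts by ∂[p,q,r] = [q,r] − [p,r] + [p,q]. For instance
  ∂cde = de − ce + cd,
  ∂aeg = eg − ag + ae.
The 12×6 boundary matrix has rank 5 and Smith normal form diag(1,1,1,1,1).

Reading off H_k = ker ∂_k / im ∂_{k+1}:

  H_0: rank C_0 − rank ∂_1 = 8 − 6 = 2, and the invariant factors of ∂_1 are all 1, so H_0 = Z^2.
  H_1: rank ker ∂_1 − rank ∂_2 = (12 − 6) − 5 = 1, and the invariant factors of ∂_2 are all 1, so H_1 = Z.
  H_2: rank ker ∂_2 − rank ∂_3 = (6 − 5) − 0 = 1, and there is no ∂_3, so H_2 = Z.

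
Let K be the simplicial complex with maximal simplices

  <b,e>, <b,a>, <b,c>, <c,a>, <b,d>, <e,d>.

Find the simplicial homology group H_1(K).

H_1 = Z^2.

Fix the vertex order a < b < c < d < e and write every simplex with vertices in increasing order. Then dim K = 1 and the simplices of K are:

  0-simplices (5): a, b, c, d, e
  1-simplices (6): ab, ac, bc, bd, be, de

so the chain groups are C_0 ≅ Z^5, C_1 ≅ Z^6.

∂_1: C_1 → C_0 maps an edge to its endpoints' difference, ∂[p,q] = q − p. For instance
  ∂be = e − b.
As a 5×6 matrix over Z this has rank 4, with invariant factors (1,1,1,1).

Now H_k = ker ∂_k / im ∂_{k+1}, so:

  H_1: rank ker ∂_1 − rank ∂_2 = (6 − 4) − 0 = 2, and there is no ∂_2, so H_1 ≅ Z^2.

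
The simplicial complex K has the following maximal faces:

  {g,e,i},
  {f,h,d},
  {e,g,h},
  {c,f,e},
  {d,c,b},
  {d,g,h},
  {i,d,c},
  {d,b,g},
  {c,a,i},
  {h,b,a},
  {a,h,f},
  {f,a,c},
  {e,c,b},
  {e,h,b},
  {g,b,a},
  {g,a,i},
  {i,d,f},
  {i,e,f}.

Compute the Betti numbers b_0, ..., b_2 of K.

K has 9 vertices, 27 edges, 18 triangles.
rank ∂_0 = 0, rank ∂_1 = 8 ⇒ b_0 = 9 − 0 − 8 = 1; all invariant factors of ∂_1 are 1 so no torsion. So H_0 ≅ Z.
rank ∂_1 = 8, rank ∂_2 = 18 ⇒ b_1 = 27 − 8 − 18 = 1; ∂_2 has invariant factor(s) [2] giving torsion. So H_1 ≅ Z ⊕ Z/2.
rank ∂_2 = 18, rank ∂_3 = 0 ⇒ b_2 = 18 − 18 − 0 = 0. So H_2 ≅ 0.

b_0 = 1, b_1 = 1, b_2 = 0.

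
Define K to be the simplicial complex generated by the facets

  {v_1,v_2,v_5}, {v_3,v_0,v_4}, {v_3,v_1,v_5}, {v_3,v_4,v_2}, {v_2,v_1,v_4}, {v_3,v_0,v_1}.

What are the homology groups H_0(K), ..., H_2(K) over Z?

Order the vertices as v_0 < v_1 < v_2 < v_3 < v_4 < v_5. Listing each simplex with vertices in this order, K has dimension 2 with simplices:

  0-simplices (6): [v_0], [v_1], [v_2], [v_3], [v_4], [v_5]
  1-simplices (12): [v_0,v_1], [v_0,v_3], [v_0,v_4], [v_1,v_2], [v_1,v_3], [v_1,v_4], [v_1,v_5], [v_2,v_3], [v_2,v_4], [v_2,v_5], [v_3,v_4], [v_3,v_5]
  2-simplices (6): [v_0,v_1,v_3], [v_0,v_3,v_4], [v_1,v_2,v_4], [v_1,v_2,v_5], [v_1,v_3,v_5], [v_2,v_3,v_4]

Hence C_0 ≅ Z^6, C_1 ≅ Z^12, C_2 ≅ Z^6.

Boundary ∂_1: C_1 → C_0 is given by ∂[p,q] = [q] − [p]. For instance
  ∂[v_0,v_3] = [v_3] − [v_0].
The resulting 6×12 matrix has rank 5, and its Smith normal form has invariant factors (1,1,1,1,1).

Boundary ∂_2: C_2 → C_1 acts by ∂[p,q,r] = [q,r] − [p,r] + [p,q]. For instance
  ∂[v_2,v_3,v_4] = [v_3,v_4] − [v_2,v_4] + [v_2,v_3],
  ∂[v_1,v_3,v_5] = [v_3,v_5] − [v_1,v_5] + [v_1,v_3].
The 12×6 boundary matrix has rank 6 and Smith normal form diag(1,1,1,1,1,1).

Computing H_k = (kernel of ∂_k) / (image of ∂_{k+1}):

  H_0: rank C_0 − rank ∂_1 = 6 − 5 = 1, and the invariant factors of ∂_1 are all 1, so H_0 = Z.
  H_1: rank ker ∂_1 − rank ∂_2 = (12 − 5) − 6 = 1, and the invariant factors of ∂_2 are all 1, so H_1 = Z.
  H_2: rank ker ∂_2 − rank ∂_3 = (6 − 6) − 0 = 0, and there is no ∂_3, so H_2 = 0.

(K is a triangulation of the cylinder S^1 x I.)

H_0 = Z,  H_1 = Z,  H_2 = 0.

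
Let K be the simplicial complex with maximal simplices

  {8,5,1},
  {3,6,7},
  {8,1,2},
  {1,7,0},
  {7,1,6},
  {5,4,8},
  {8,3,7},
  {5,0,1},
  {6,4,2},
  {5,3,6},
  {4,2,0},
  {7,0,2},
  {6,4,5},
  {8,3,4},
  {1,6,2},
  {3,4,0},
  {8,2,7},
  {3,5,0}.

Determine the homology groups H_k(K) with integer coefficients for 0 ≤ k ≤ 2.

H_0 ≅ Z,  H_1 ≅ Z ⊕ Z/2Z,  H_2 = 0.

Take the total order 0 < 1 < 2 < 3 < 4 < 5 < 6 < 7 < 8 on the vertex set. Then K (dimension 2) consists of the simplices:

  0-simplices (9): [0], [1], [2], [3], [4], [5], [6], [7], [8]
  1-simplices (27): (27 of them)
  2-simplices (18): [0,1,5], [0,1,7], [0,2,4], [0,2,7], [0,3,4], [0,3,5], [1,2,6], [1,2,8], [1,5,8], [1,6,7], [2,4,6], [2,7,8], [3,4,8], [3,5,6], [3,6,7], [3,7,8], [4,5,6], [4,5,8]

Hence C_0 ≅ Z^9, C_1 ≅ Z^27, C_2 ≅ Z^18.

Boundary ∂_1: C_1 → C_0 is given by ∂[p,q] = [q] − [p]. For instance
  ∂[3,5] = [5] − [3].
This gives a 9×27 integer matrix of rank 8; reducing to Smith normal form yields diagonal entries (1,1,1,1,1,1,1,1).

The boundary map ∂_2: C_2 → C_1 sends each 2-simplex [p,q,r] to [q,r] − [p,r] + [p,q]. For instance
  ∂[2,4,6] = [4,6] − [2,6] + [2,4],
  ∂[0,1,5] = [1,5] − [0,5] + [0,1].
As a 27×18 matrix over Z this has rank 18, with invariant factors (1,1,1,1,1,1,1,1,1,1,1,1,1,1,1,1,1,2).

From H_k ≅ ker(∂_k) / im(∂_{k+1}) we obtain:

  H_0: rank C_0 − rank ∂_1 = 9 − 8 = 1, and the invariant factors of ∂_1 are all 1, so H_0 ≅ Z.
  H_1: rank ker ∂_1 − rank ∂_2 = (27 − 8) − 18 = 1, and ∂_2 has invariant factor 2 > 1, so H_1 ≅ Z ⊕ Z/2Z.
  H_2: rank ker ∂_2 − rank ∂_3 = (18 − 18) − 0 = 0, and there is no ∂_3, so H_2 ≅ 0.

As a check, the Euler characteristic is 9 − 27 + 18 = 0, which agrees with 1 − 1 + 0 = 0.
(K is a triangulation of the Klein bottle.)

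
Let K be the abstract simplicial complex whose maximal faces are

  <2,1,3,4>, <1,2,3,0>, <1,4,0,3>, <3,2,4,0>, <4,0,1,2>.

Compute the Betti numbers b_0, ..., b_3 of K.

Take the total order 0 < 1 < 2 < 3 < 4 on the vertex set. Then K (dimension 3) consists of the simplices:

  0-simplices (5): [0], [1], [2], [3], [4]
  1-simplices (10): [0,1], [0,2], [0,3], [0,4], [1,2], [1,3], [1,4], [2,3], [2,4], [3,4]
  2-simplices (10): [0,1,2], [0,1,3], [0,1,4], [0,2,3], [0,2,4], [0,3,4], [1,2,3], [1,2,4], [1,3,4], [2,3,4]
  3-simplices (5): [0,1,2,3], [0,1,2,4], [0,1,3,4], [0,2,3,4], [1,2,3,4]

giving chain groups C_0 ≅ Z^5, C_1 ≅ Z^10, C_2 ≅ Z^10, C_3 ≅ Z^5.

The boundary map ∂_1: C_1 → C_0 is given by ∂[p,q] = [q] − [p].
The resulting 5×10 matrix has rank 4, and its Smith normal form has invariant factors (1,1,1,1).

The boundary map ∂_2: C_2 → C_1 sends each 2-simplex [p,q,r] to [q,r] − [p,r] + [p,q]. For instance
  ∂[0,2,3] = [2,3] − [0,3] + [0,2],
  ∂[1,3,4] = [3,4] − [1,4] + [1,3].
As a 10×10 matrix over Z this has rank 6, with invariant factors (1,1,1,1,1,1).

The boundary map ∂_3: C_3 → C_2 sends each 3-simplex σ to the alternating sum Σ_i (−1)^i (σ with its i-th vertex removed). For instance
  ∂[1,2,3,4] = [2,3,4] − [1,3,4] + [1,2,4] − [1,2,3],
  ∂[0,1,2,4] = [1,2,4] − [0,2,4] + [0,1,4] − [0,1,2].
The 10×5 boundary matrix has rank 4 and Smith normal form diag(1,1,1,1).

Computing H_k = (kernel of ∂_k) / (image of ∂_{k+1}):

  H_0: rank C_0 − rank ∂_1 = 5 − 4 = 1, and the invariant factors of ∂_1 are all 1, so H_0 ≅ Z.
  H_1: rank ker ∂_1 − rank ∂_2 = (10 − 4) − 6 = 0, and the invariant factors of ∂_2 are all 1, so H_1 ≅ 0.
  H_2: rank ker ∂_2 − rank ∂_3 = (10 − 6) − 4 = 0, and the invariant factors of ∂_3 are all 1, so H_2 ≅ 0.
  H_3: rank ker ∂_3 − rank ∂_4 = (5 − 4) − 0 = 1, and there is no ∂_4, so H_3 ≅ Z.

Hence the Betti numbers are b_0 = 1, b_1 = 0, b_2 = 0, b_3 = 1.

b_0 = 1, b_1 = 0, b_2 = 0, b_3 = 1.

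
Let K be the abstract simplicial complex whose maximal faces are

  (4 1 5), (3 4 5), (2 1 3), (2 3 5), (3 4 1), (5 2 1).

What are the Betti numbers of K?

b_0 = 1, b_1 = 0, b_2 = 1.

Take the total order 1 < 2 < 3 < 4 < 5 on the vertex set. Then K (dimension 2) consists of the simplices:

  0-simplices (5): [1], [2], [3], [4], [5]
  1-simplices (9): [1,2], [1,3], [1,4], [1,5], [2,3], [2,5], [3,4], [3,5], [4,5]
  2-simplices (6): [1,2,3], [1,2,5], [1,3,4], [1,4,5], [2,3,5], [3,4,5]

giving chain groups C_0 ≅ Z^5, C_1 ≅ Z^9, C_2 ≅ Z^6.

∂_1: C_1 → C_0 maps an edge to its endpoints' difference, ∂[p,q] = q − p. For instance
  ∂[2,5] = [5] − [2].
The 5×9 boundary matrix has rank 4 and Smith normal form diag(1,1,1,1).

∂_2: C_2 → C_1 acts by ∂[p,q,r] = [q,r] − [p,r] + [p,q]. For instance
  ∂[3,4,5] = [4,5] − [3,5] + [3,4],
  ∂[1,2,3] = [2,3] − [1,3] + [1,2].
This gives a 9×6 integer matrix of rank 5; reducing to Smith normal form yields diagonal entries (1,1,1,1,1).

From H_k ≅ ker(∂_k) / im(∂_{k+1}) we obtain:

  H_0: rank C_0 − rank ∂_1 = 5 − 4 = 1, and the invariant factors of ∂_1 are all 1, so H_0 = Z.
  H_1: rank ker ∂_1 − rank ∂_2 = (9 − 4) − 5 = 0, and the invariant factors of ∂_2 are all 1, so H_1 = 0.
  H_2: rank ker ∂_2 − rank ∂_3 = (6 − 5) − 0 = 1, and there is no ∂_3, so H_2 = Z.

Hence the Betti numbers are b_0 = 1, b_1 = 0, b_2 = 1.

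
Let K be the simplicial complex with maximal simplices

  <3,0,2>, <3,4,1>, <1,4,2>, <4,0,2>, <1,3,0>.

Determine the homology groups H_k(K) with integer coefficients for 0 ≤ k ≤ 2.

H_0 = Z,  H_1 = Z,  H_2 = 0.

We work with the vertex ordering 0 < 1 < 2 < 3 < 4. The simplices of K, each written with vertices in increasing order, are:

  0-simplices (5): [0], [1], [2], [3], [4]
  1-simplices (10): [0,1], [0,2], [0,3], [0,4], [1,2], [1,3], [1,4], [2,3], [2,4], [3,4]
  2-simplices (5): [0,1,3], [0,2,3], [0,2,4], [1,2,4], [1,3,4]

so the chain groups are C_0 ≅ Z^5, C_1 ≅ Z^10, C_2 ≅ Z^5.

∂_1: C_1 → C_0 sends each edge [p,q] (with p < q) to q − p. For instance
  ∂[0,2] = [2] − [0].
The resulting 5×10 matrix has rank 4, and its Smith normal form has invariant factors (1,1,1,1).

Boundary ∂_2: C_2 → C_1 sends each 2-simplex [p,q,r] to [q,r] − [p,r] + [p,q]. For instance
  ∂[0,2,4] = [2,4] − [0,4] + [0,2],
  ∂[1,2,4] = [2,4] − [1,4] + [1,2].
This gives a 10×5 integer matrix of rank 5; reducing to Smith normal form yields diagonal entries (1,1,1,1,1).

Reading off H_k = ker ∂_k / im ∂_{k+1}:

  H_0: rank C_0 − rank ∂_1 = 5 − 4 = 1, and the invariant factors of ∂_1 are all 1, so H_0 ≅ Z.
  H_1: rank ker ∂_1 − rank ∂_2 = (10 − 4) − 5 = 1, and the invariant factors of ∂_2 are all 1, so H_1 ≅ Z.
  H_2: rank ker ∂_2 − rank ∂_3 = (5 − 5) − 0 = 0, and there is no ∂_3, so H_2 ≅ 0.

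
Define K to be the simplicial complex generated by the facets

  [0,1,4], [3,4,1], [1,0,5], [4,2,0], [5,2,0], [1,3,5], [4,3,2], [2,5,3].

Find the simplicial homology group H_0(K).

Fix the vertex order 0 < 1 < 2 < 3 < 4 < 5 and write every simplex with vertices in increasing order. Then dim K = 2 and the simplices of K are:

  0-simplices (6): [0], [1], [2], [3], [4], [5]
  1-simplices (12): [0,1], [0,2], [0,4], [0,5], [1,3], [1,4], [1,5], [2,3], [2,4], [2,5], [3,4], [3,5]
  2-simplices (8): [0,1,4], [0,1,5], [0,2,4], [0,2,5], [1,3,4], [1,3,5], [2,3,4], [2,3,5]

so the chain groups are C_0 ≅ Z^6, C_1 ≅ Z^12, C_2 ≅ Z^8.

The boundary map ∂_1: C_1 → C_0 sends each edge [p,q] (with p < q) to q − p. For instance
  ∂[3,5] = [5] − [3].
The 6×12 boundary matrix has rank 5 and Smith normal form diag(1,1,1,1,1).

Boundary ∂_2: C_2 → C_1 maps a triangle to the signed sum of its edges. For instance
  ∂[0,1,5] = [1,5] − [0,5] + [0,1],
  ∂[1,3,5] = [3,5] − [1,5] + [1,3].
This gives a 12×8 integer matrix of rank 7; reducing to Smith normal form yields diagonal entries (1,1,1,1,1,1,1).

Computing H_k = (kernel of ∂_k) / (image of ∂_{k+1}):

  H_0: rank C_0 − rank ∂_1 = 6 − 5 = 1, and the invariant factors of ∂_1 are all 1, so H_0 ≅ Z.

H_0 ≅ Z.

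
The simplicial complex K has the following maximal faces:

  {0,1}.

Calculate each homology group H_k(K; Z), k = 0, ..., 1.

H_0 ≅ Z,  H_1 = 0.

Take the total order 0 < 1 on the vertex set. Then K (dimension 1) consists of the simplices:

  0-simplices (2): [0], [1]
  1-simplices (1): [0,1]

Hence C_0 ≅ Z^2, C_1 ≅ Z^1.

The boundary map ∂_1: C_1 → C_0 sends each edge [p,q] (with p < q) to q − p. For instance
  ∂[0,1] = [1] − [0].
The resulting 2×1 matrix has rank 1, and its Smith normal form has invariant factors (1).

Computing H_k = (kernel of ∂_k) / (image of ∂_{k+1}):

  H_0: rank C_0 − rank ∂_1 = 2 − 1 = 1, and the invariant factors of ∂_1 are all 1, so H_0 = Z.
  H_1: rank ker ∂_1 − rank ∂_2 = (1 − 1) − 0 = 0, and there is no ∂_2, so H_1 = 0.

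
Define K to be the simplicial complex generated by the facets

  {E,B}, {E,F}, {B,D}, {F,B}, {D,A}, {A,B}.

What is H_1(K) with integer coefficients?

Fix the vertex order A < B < D < E < F and write every simplex with vertices in increasing order. Then dim K = 1 and the simplices of K are:

  0-simplices (5): A, B, D, E, F
  1-simplices (6): AB, AD, BD, BE, BF, EF

Hence C_0 ≅ Z^5, C_1 ≅ Z^6.

Boundary ∂_1: C_1 → C_0 sends each edge [p,q] (with p < q) to q − p.
The resulting 5×6 matrix has rank 4, and its Smith normal form has invariant factors (1,1,1,1).

Now H_k = ker ∂_k / im ∂_{k+1}, so:

  H_1: rank ker ∂_1 − rank ∂_2 = (6 − 4) − 0 = 2, and there is no ∂_2, so H_1 = Z^2.

H_1 ≅ Z^2.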